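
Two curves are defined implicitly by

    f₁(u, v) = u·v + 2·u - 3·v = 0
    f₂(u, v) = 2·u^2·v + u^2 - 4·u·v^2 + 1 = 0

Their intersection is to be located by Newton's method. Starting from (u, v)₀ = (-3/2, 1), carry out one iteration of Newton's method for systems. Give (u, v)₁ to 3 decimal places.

(-8.375, -5.250)

At (-3/2, 1): F = (-7.500, 13.750).
Jacobian J = [[v + 2, u - 3], [4·u·v + 2·u - 4·v^2, 2·u^2 - 8·u·v]].
At the point, J = [[3.000, -4.500], [-13.000, 16.500]] (det J = -9.000).
Solving J·Δ = −F gives Δ = (-6.875, -6.250).
Then the next iterate is (u, v)₁ = (-8.375, -5.250).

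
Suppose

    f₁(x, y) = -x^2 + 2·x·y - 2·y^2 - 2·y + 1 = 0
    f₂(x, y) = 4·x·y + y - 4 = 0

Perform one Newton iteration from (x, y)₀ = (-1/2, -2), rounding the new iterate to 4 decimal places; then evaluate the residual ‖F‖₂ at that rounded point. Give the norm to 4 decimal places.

At (-1/2, -2): F = (-1.2500, -2.0000).
Jacobian J = [[-2·x + 2·y, 2·x - 4·y - 2], [4·y, 4·x + 1]].
At the point, J = [[-3.0000, 5.0000], [-8.0000, -1.0000]] (det J = 43.0000).
Solving J·Δ = −F gives Δ = (-0.2616, 0.0930).
Then the next iterate is (x, y)₁ = (-0.7616, -1.9070).
Re-evaluating at (-0.7616, -1.9070): F = (-0.134590, -0.097515), so ‖F‖₂ = 0.1662.

0.1662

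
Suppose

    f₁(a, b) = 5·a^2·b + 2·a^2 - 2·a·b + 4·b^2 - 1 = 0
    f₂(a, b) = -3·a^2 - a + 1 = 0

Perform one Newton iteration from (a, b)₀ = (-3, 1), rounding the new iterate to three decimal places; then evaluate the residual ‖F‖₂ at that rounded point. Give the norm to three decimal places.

20.948

At (-3, 1): F = (72.000, -23.000).
Jacobian J = [[10·a·b + 4·a - 2·b, 5·a^2 - 2·a + 8·b], [-6·a - 1, 0]].
At the point, J = [[-44.000, 59.000], [17.000, 0.000]] (det J = -1003.000).
Solving J·Δ = −F gives Δ = (1.353, -0.211).
Then the next iterate is (a, b)₁ = (-1.647, 0.789).
Re-evaluating at (-1.647, 0.789): F = (20.21551, -5.49083), so ‖F‖₂ = 20.948.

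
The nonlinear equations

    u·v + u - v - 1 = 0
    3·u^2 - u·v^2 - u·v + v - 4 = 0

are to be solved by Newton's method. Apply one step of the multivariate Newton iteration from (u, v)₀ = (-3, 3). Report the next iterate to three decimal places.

(-6.250, -4.250)

At (-3, 3): F = (-16.000, 62.000).
Jacobian J = [[v + 1, u - 1], [6·u - v^2 - v, -2·u·v - u + 1]].
At the point, J = [[4.000, -4.000], [-30.000, 22.000]] (det J = -32.000).
Solving J·Δ = −F gives Δ = (-3.250, -7.250).
Then the next iterate is (u, v)₁ = (-6.250, -4.250).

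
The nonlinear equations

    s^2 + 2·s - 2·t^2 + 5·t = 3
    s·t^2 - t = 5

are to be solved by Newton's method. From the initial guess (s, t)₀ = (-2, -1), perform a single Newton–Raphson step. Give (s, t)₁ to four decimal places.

At (-2, -1): F = (-10.0000, -6.0000).
Jacobian J = [[2·s + 2, -4·t + 5], [t^2, 2·s·t - 1]].
At the point, J = [[-2.0000, 9.0000], [1.0000, 3.0000]] (det J = -15.0000).
Solving J·Δ = −F gives Δ = (1.6000, 1.4667).
Then the next iterate is (s, t)₁ = (-0.4000, 0.4667).

(-0.4000, 0.4667)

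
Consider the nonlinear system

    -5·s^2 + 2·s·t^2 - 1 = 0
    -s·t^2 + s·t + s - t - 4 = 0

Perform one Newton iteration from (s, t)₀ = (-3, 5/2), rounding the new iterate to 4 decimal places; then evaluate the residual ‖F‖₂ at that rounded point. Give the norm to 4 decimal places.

16.8391

At (-3, 5/2): F = (-83.5000, 1.7500).
Jacobian J = [[-10·s + 2·t^2, 4·s·t], [-t^2 + t + 1, -2·s·t + s - 1]].
At the point, J = [[42.5000, -30.0000], [-2.7500, 11.0000]] (det J = 385.0000).
Solving J·Δ = −F gives Δ = (2.2494, 0.4032).
Then the next iterate is (s, t)₁ = (-0.7506, 2.9032).
Re-evaluating at (-0.7506, 2.9032): F = (-16.469971, -3.506457), so ‖F‖₂ = 16.8391.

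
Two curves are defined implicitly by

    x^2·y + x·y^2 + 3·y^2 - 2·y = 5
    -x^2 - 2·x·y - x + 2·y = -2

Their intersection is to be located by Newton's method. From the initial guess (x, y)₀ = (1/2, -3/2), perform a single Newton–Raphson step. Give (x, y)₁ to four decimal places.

(0.3125, -1.0625)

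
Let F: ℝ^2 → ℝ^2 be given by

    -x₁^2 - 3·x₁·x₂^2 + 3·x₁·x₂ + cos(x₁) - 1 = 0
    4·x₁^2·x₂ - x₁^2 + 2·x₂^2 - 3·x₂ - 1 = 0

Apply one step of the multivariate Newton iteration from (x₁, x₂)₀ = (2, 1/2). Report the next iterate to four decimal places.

(1.0585, 0.6177)

At (2, 1/2): F = (-3.916147, 2.0000).
Jacobian J = [[-2·x₁ - 3·x₂^2 + 3·x₂ - sin(x₁), -6·x₁·x₂ + 3·x₁], [8·x₁·x₂ - 2·x₁, 4·x₁^2 + 4·x₂ - 3]].
At the point, J = [[-4.159297, 0.0000], [4.0000, 15.0000]] (det J = -62.389461).
Solving J·Δ = −F gives Δ = (-0.9415, 0.1177).
Then the next iterate is (x₁, x₂)₁ = (1.0585, 0.6177).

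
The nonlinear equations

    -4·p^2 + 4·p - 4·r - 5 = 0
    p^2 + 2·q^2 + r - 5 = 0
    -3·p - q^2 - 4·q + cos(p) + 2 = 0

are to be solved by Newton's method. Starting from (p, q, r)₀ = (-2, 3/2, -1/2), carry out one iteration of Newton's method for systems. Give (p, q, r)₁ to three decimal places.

(-7.456, 3.034, -34.528)

At (-2, 3/2, -1/2): F = (-27.000, 3.000, -0.66615).
Jacobian J = [[-8·p + 4, 0, -4], [2·p, 4·q, 1], [-sin(p) - 3, -2·q - 4, 0]].
At the point, J = [[20.000, 0.000, -4.000], [-4.000, 6.000, 1.000], [-2.09070, -7.000, 0.000]] (det J = -22.17686).
Solving J·Δ = −F gives Δ = (-5.456, 1.534, -34.028).
Then the next iterate is (p, q, r)₁ = (-7.456, 3.034, -34.528).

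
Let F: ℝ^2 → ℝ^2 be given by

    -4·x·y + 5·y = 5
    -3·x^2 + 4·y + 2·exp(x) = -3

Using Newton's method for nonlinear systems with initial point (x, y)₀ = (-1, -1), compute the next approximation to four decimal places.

(-1.5966, 0.8207)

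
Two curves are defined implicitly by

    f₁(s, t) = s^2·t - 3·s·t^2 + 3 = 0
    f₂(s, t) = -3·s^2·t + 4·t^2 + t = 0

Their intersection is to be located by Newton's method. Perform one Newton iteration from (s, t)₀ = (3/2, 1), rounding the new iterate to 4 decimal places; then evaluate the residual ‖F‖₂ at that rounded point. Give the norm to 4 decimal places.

0.1292

At (3/2, 1): F = (0.7500, -1.7500).
Jacobian J = [[2·s·t - 3·t^2, s^2 - 6·s·t], [-6·s·t, -3·s^2 + 8·t + 1]].
At the point, J = [[0.0000, -6.7500], [-9.0000, 2.2500]] (det J = -60.7500).
Solving J·Δ = −F gives Δ = (-0.1667, 0.1111).
Then the next iterate is (s, t)₁ = (1.3333, 1.1111).
Re-evaluating at (1.3333, 1.1111): F = (0.037141, 0.123702), so ‖F‖₂ = 0.1292.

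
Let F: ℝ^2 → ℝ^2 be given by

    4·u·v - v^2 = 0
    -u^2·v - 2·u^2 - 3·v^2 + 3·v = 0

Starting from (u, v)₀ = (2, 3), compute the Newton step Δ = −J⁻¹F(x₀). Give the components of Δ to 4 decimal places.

At (2, 3): F = (15.0000, -38.0000).
Jacobian J = [[4·v, 4·u - 2·v], [-2·u·v - 4·u, -u^2 - 6·v + 3]].
At the point, J = [[12.0000, 2.0000], [-20.0000, -19.0000]] (det J = -188.0000).
Solving J·Δ = −F gives Δ = (-1.1117, -0.8298).

(-1.1117, -0.8298)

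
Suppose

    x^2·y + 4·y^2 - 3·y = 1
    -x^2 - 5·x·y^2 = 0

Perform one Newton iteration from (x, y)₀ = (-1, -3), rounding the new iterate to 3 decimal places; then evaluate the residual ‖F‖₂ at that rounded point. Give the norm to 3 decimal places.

14.027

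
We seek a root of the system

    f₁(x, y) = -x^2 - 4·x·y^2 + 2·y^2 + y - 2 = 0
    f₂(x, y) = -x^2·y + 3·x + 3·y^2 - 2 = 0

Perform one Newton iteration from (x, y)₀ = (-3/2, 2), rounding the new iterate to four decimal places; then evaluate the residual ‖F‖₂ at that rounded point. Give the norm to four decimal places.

8.5185

At (-3/2, 2): F = (29.7500, 1.0000).
Jacobian J = [[-2·x - 4·y^2, -8·x·y + 4·y + 1], [-2·x·y + 3, -x^2 + 6·y]].
At the point, J = [[-13.0000, 33.0000], [9.0000, 9.7500]] (det J = -423.7500).
Solving J·Δ = −F gives Δ = (0.6066, -0.6625).
Then the next iterate is (x, y)₁ = (-0.8934, 1.3375).
Re-evaluating at (-0.8934, 1.3375): F = (8.509984, -0.381025), so ‖F‖₂ = 8.5185.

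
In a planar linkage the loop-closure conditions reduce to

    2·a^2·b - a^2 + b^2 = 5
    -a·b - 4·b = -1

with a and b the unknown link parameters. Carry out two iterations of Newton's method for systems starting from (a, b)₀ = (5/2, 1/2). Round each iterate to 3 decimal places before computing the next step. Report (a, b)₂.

At (5/2, 1/2): F = (-4.750, -2.250).
Jacobian J = [[4·a·b - 2·a, 2·a^2 + 2·b], [-b, -a - 4]].
At the point, J = [[0.000, 13.500], [-0.500, -6.500]] (det J = 6.750).
Solving J·Δ = −F gives Δ = (-9.074, 0.352).
Then the next iterate is (a, b)₁ = (-6.574, 0.852).
Round to (-6.574, 0.852) and repeat: F = (26.15101, 3.19305), J = [[-9.25619, 88.13895], [-0.852, 2.574]].
Δ = (4.176, 0.142), so (a, b)₂ = (-2.398, 0.994).

(-2.398, 0.994)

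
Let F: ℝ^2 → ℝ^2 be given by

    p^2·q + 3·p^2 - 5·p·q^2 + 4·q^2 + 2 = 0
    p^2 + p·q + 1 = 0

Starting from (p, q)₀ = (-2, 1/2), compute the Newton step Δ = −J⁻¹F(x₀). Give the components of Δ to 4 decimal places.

At (-2, 1/2): F = (19.5000, 4.0000).
Jacobian J = [[2·p·q + 6·p - 5·q^2, p^2 - 10·p·q + 8·q], [2·p + q, p]].
At the point, J = [[-15.2500, 18.0000], [-3.5000, -2.0000]] (det J = 93.5000).
Solving J·Δ = −F gives Δ = (1.1872, -0.0775).

(1.1872, -0.0775)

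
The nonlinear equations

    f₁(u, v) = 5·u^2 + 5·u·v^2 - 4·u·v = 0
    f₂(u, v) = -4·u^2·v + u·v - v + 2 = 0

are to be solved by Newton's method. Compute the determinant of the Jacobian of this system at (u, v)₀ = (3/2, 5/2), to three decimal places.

558.125

J = [[10·u + 5·v^2 - 4·v, 10·u·v - 4·u], [-8·u·v + v, -4·u^2 + u - 1]].
At the point, J = [[36.250, 31.500], [-27.500, -8.500]].
det J = 558.125.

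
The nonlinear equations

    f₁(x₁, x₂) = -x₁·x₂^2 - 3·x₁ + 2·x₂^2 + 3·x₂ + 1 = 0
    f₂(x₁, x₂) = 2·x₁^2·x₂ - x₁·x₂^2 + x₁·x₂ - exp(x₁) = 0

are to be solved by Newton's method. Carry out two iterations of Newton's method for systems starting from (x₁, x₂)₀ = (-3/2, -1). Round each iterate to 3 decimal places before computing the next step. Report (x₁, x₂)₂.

At (-3/2, -1): F = (6.000, -1.72313).
Jacobian J = [[-x₂^2 - 3, -2·x₁·x₂ + 4·x₂ + 3], [4·x₁·x₂ - x₂^2 + x₂ - exp(x₁), 2·x₁^2 - 2·x₁·x₂ + x₁]].
At the point, J = [[-4.000, -4.000], [3.77687, 0.000]] (det J = 15.10748).
Solving J·Δ = −F gives Δ = (0.456, 1.044).
Then the next iterate is (x₁, x₂)₁ = (-1.044, 0.044).
Round to (-1.044, 0.044) and repeat: F = (4.26989, -0.30004), J = [[-3.00194, 3.26787], [-0.49372, 1.22774]].
Δ = (3.003, 1.452), so (x₁, x₂)₂ = (1.959, 1.496).

(1.959, 1.496)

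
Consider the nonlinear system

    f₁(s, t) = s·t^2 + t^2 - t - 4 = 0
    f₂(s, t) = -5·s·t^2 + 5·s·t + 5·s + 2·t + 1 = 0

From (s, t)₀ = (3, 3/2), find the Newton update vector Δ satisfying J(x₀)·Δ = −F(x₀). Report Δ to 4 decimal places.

(-2.3876, 0.1702)

At (3, 3/2): F = (3.5000, 7.7500).
Jacobian J = [[t^2, 2·s·t + 2·t - 1], [-5·t^2 + 5·t + 5, -10·s·t + 5·s + 2]].
At the point, J = [[2.2500, 11.0000], [1.2500, -28.0000]] (det J = -76.7500).
Solving J·Δ = −F gives Δ = (-2.3876, 0.1702).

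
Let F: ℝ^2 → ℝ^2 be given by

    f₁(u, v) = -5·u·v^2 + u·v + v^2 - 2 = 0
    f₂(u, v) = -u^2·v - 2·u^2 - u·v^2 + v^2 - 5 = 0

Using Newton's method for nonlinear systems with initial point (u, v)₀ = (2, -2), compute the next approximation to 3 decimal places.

At (2, -2): F = (-42.000, -9.000).
Jacobian J = [[-5·v^2 + v, -10·u·v + u + 2·v], [-2·u·v - 4·u - v^2, -u^2 - 2·u·v + 2·v]].
At the point, J = [[-22.000, 38.000], [-4.000, 0.000]] (det J = 152.000).
Solving J·Δ = −F gives Δ = (-2.250, -0.197).
Then the next iterate is (u, v)₁ = (-0.250, -2.197).

(-0.250, -2.197)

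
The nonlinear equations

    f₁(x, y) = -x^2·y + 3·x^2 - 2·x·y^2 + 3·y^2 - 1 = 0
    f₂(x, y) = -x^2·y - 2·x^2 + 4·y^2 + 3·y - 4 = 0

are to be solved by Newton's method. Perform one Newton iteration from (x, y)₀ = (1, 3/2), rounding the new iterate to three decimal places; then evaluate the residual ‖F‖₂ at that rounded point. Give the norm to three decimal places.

93.709

At (1, 3/2): F = (2.750, 6.000).
Jacobian J = [[-2·x·y + 6·x - 2·y^2, -x^2 - 4·x·y + 6·y], [-2·x·y - 4·x, -x^2 + 8·y + 3]].
At the point, J = [[-1.500, 2.000], [-7.000, 14.000]] (det J = -7.000).
Solving J·Δ = −F gives Δ = (3.786, 1.464).
Then the next iterate is (x, y)₁ = (4.786, 2.964).
Re-evaluating at (4.786, 2.964): F = (-57.91236, -73.67119), so ‖F‖₂ = 93.709.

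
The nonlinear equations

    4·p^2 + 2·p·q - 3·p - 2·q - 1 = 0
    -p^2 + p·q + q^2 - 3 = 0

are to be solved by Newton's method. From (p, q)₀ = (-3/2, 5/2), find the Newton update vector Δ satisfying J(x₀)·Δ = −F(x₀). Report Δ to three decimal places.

(-1.833, 3.667)

At (-3/2, 5/2): F = (0.000, -2.750).
Jacobian J = [[8·p + 2·q - 3, 2·p - 2], [-2·p + q, p + 2·q]].
At the point, J = [[-10.000, -5.000], [5.500, 3.500]] (det J = -7.500).
Solving J·Δ = −F gives Δ = (-1.833, 3.667).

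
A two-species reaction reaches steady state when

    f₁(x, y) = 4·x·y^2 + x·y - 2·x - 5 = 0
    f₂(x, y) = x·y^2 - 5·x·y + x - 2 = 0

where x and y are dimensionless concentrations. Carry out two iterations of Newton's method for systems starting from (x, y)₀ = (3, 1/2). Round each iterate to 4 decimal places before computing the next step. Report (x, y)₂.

(-2.8164, 0.4211)

At (3, 1/2): F = (-6.5000, -5.7500).
Jacobian J = [[4·y^2 + y - 2, 8·x·y + x], [y^2 - 5·y + 1, 2·x·y - 5·x]].
At the point, J = [[-0.5000, 15.0000], [-1.2500, -12.0000]] (det J = 24.7500).
Solving J·Δ = −F gives Δ = (-6.6364, 0.2121).
Then the next iterate is (x, y)₁ = (-3.6364, 0.7121).
Round to (-3.6364, 0.7121) and repeat: F = (-7.692557, 5.467033), J = [[0.740446, -24.352244], [-2.053414, 13.003039]].
Δ = (0.8200, -0.2910), so (x, y)₂ = (-2.8164, 0.4211).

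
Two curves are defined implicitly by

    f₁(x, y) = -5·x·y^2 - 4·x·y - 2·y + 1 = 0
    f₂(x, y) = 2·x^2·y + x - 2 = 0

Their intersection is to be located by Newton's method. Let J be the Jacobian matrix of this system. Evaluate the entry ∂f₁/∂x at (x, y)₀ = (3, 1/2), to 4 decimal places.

-3.2500

∂f₁/∂x = -5·y^2 - 4·y.
At (3, 1/2) this is -3.2500.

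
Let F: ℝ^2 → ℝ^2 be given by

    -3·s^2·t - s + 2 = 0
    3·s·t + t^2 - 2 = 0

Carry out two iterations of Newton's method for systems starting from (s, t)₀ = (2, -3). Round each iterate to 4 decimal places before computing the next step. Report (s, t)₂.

(0.4329, -2.2976)

At (2, -3): F = (36.0000, -11.0000).
Jacobian J = [[-6·s·t - 1, -3·s^2], [3·t, 3·s + 2·t]].
At the point, J = [[35.0000, -12.0000], [-9.0000, 0.0000]] (det J = -108.0000).
Solving J·Δ = −F gives Δ = (-1.2222, -0.5648).
Then the next iterate is (s, t)₁ = (0.7778, -3.5648).
Round to (0.7778, -3.5648) and repeat: F = (7.692022, 2.389695), J = [[15.636209, -1.814919], [-10.6944, -4.7962]].
Δ = (-0.3449, 1.2672), so (s, t)₂ = (0.4329, -2.2976).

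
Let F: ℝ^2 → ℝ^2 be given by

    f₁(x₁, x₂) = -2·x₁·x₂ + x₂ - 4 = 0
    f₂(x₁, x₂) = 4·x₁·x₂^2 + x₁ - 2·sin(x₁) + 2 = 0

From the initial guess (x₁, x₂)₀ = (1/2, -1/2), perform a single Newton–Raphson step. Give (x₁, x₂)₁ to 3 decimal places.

(4.500, 1.010)

At (1/2, -1/2): F = (-4.000, 2.04115).
Jacobian J = [[-2·x₂, -2·x₁ + 1], [4·x₂^2 - 2·cos(x₁) + 1, 8·x₁·x₂]].
At the point, J = [[1.000, 0.000], [0.24483, -2.000]] (det J = -2.000).
Solving J·Δ = −F gives Δ = (4.000, 1.510).
Then the next iterate is (x₁, x₂)₁ = (4.500, 1.010).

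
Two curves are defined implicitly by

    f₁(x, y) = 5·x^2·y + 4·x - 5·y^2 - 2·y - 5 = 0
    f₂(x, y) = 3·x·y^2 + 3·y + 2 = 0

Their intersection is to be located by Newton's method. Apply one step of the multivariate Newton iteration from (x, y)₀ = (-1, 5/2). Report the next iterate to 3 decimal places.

(-1.285, 1.284)

At (-1, 5/2): F = (-32.750, -9.250).
Jacobian J = [[10·x·y + 4, 5·x^2 - 10·y - 2], [3·y^2, 6·x·y + 3]].
At the point, J = [[-21.000, -22.000], [18.750, -12.000]] (det J = 664.500).
Solving J·Δ = −F gives Δ = (-0.285, -1.216).
Then the next iterate is (x, y)₁ = (-1.285, 1.284).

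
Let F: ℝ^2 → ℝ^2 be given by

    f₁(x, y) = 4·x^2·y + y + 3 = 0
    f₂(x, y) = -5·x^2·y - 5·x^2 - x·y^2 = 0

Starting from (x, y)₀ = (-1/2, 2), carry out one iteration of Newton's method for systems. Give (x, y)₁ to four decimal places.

(-0.1875, -0.2500)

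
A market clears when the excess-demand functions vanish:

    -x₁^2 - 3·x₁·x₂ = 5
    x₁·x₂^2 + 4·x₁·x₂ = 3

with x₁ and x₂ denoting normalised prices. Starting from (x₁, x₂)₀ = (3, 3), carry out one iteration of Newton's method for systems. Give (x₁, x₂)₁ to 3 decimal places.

(0.356, 2.851)

At (3, 3): F = (-41.000, 60.000).
Jacobian J = [[-2·x₁ - 3·x₂, -3·x₁], [x₂^2 + 4·x₂, 2·x₁·x₂ + 4·x₁]].
At the point, J = [[-15.000, -9.000], [21.000, 30.000]] (det J = -261.000).
Solving J·Δ = −F gives Δ = (-2.644, -0.149).
Then the next iterate is (x₁, x₂)₁ = (0.356, 2.851).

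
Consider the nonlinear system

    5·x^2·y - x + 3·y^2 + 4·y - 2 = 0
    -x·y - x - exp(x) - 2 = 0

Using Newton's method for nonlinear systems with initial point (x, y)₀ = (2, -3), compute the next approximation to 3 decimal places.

(1.156, -3.419)

At (2, -3): F = (-49.000, -5.38906).
Jacobian J = [[10·x·y - 1, 5·x^2 + 6·y + 4], [-y - exp(x) - 1, -x]].
At the point, J = [[-61.000, 6.000], [-5.38906, -2.000]] (det J = 154.33434).
Solving J·Δ = −F gives Δ = (-0.844, -0.419).
Then the next iterate is (x, y)₁ = (1.156, -3.419).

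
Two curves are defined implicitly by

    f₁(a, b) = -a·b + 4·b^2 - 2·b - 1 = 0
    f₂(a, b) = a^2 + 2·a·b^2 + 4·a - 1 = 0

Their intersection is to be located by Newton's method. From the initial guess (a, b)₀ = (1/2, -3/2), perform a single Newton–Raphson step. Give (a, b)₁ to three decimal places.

At (1/2, -3/2): F = (11.750, 3.500).
Jacobian J = [[-b, -a + 8·b - 2], [2·a + 2·b^2 + 4, 4·a·b]].
At the point, J = [[1.500, -14.500], [9.500, -3.000]] (det J = 133.250).
Solving J·Δ = −F gives Δ = (-0.116, 0.798).
Then the next iterate is (a, b)₁ = (0.384, -0.702).

(0.384, -0.702)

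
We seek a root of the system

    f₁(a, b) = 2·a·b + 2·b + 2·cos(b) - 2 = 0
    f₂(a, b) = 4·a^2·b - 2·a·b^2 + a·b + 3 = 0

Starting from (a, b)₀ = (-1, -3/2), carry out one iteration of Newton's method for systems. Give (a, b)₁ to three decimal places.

(-1.138, -0.776)

At (-1, -3/2): F = (-1.85853, 3.000).
Jacobian J = [[2·b, 2·a - 2·sin(b) + 2], [8·a·b - 2·b^2 + b, 4·a^2 - 4·a·b + a]].
At the point, J = [[-3.000, 1.99499], [6.000, -3.000]] (det J = -2.96994).
Solving J·Δ = −F gives Δ = (-0.138, 0.724).
Then the next iterate is (a, b)₁ = (-1.138, -0.776).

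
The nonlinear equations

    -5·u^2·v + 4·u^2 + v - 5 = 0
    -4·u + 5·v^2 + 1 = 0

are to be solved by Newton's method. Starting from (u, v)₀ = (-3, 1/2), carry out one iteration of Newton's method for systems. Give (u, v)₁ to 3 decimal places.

At (-3, 1/2): F = (9.000, 14.250).
Jacobian J = [[-10·u·v + 8·u, -5·u^2 + 1], [-4, 10·v]].
At the point, J = [[-9.000, -44.000], [-4.000, 5.000]] (det J = -221.000).
Solving J·Δ = −F gives Δ = (3.041, -0.417).
Then the next iterate is (u, v)₁ = (0.041, 0.083).

(0.041, 0.083)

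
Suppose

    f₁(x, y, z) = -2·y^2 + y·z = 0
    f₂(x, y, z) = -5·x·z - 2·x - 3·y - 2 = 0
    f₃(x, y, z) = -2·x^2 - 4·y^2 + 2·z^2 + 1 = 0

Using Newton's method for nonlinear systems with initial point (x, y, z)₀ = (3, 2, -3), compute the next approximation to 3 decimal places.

At (3, 2, -3): F = (-14.000, 31.000, -15.000).
Jacobian J = [[0, -4·y + z, y], [-5·z - 2, -3, -5·x], [-4·x, -8·y, 4·z]].
At the point, J = [[0.000, -11.000, 2.000], [13.000, -3.000, -15.000], [-12.000, -16.000, -12.000]] (det J = -4184.000).
Solving J·Δ = −F gives Δ = (-1.146, -1.040, 1.282).
Then the next iterate is (x, y, z)₁ = (1.854, 0.960, -1.718).

(1.854, 0.960, -1.718)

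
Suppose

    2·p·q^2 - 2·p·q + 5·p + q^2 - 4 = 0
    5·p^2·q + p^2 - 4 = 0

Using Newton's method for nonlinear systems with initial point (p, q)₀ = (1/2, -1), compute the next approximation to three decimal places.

(-2.143, -5.457)

At (1/2, -1): F = (1.500, -5.000).
Jacobian J = [[2·q^2 - 2·q + 5, 4·p·q - 2·p + 2·q], [10·p·q + 2·p, 5·p^2]].
At the point, J = [[9.000, -5.000], [-4.000, 1.250]] (det J = -8.750).
Solving J·Δ = −F gives Δ = (-2.643, -4.457).
Then the next iterate is (p, q)₁ = (-2.143, -5.457).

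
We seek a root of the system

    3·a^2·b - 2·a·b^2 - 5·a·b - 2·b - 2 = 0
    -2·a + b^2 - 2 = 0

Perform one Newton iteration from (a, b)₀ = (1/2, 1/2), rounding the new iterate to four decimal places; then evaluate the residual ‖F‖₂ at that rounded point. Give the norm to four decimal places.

At (1/2, 1/2): F = (-4.1250, -2.7500).
Jacobian J = [[6·a·b - 2·b^2 - 5·b, 3·a^2 - 4·a·b - 5·a - 2], [-2, 2·b]].
At the point, J = [[-1.5000, -4.7500], [-2.0000, 1.0000]] (det J = -11.0000).
Solving J·Δ = −F gives Δ = (-1.5625, -0.3750).
Then the next iterate is (a, b)₁ = (-1.0625, 0.1250).
Re-evaluating at (-1.0625, 0.1250): F = (-1.129395, 0.140625), so ‖F‖₂ = 1.1381.

1.1381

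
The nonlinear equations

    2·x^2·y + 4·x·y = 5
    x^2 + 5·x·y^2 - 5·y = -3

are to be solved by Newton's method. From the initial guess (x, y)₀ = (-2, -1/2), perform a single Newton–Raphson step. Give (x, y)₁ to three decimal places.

(0.500, -0.525)

At (-2, -1/2): F = (-5.000, 7.000).
Jacobian J = [[4·x·y + 4·y, 2·x^2 + 4·x], [2·x + 5·y^2, 10·x·y - 5]].
At the point, J = [[2.000, 0.000], [-2.750, 5.000]] (det J = 10.000).
Solving J·Δ = −F gives Δ = (2.500, -0.025).
Then the next iterate is (x, y)₁ = (0.500, -0.525).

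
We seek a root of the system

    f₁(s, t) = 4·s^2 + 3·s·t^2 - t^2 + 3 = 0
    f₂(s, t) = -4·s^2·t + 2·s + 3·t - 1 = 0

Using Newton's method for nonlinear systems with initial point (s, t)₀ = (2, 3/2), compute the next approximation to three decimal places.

(6.255, -6.971)

At (2, 3/2): F = (30.250, -16.500).
Jacobian J = [[8·s + 3·t^2, 6·s·t - 2·t], [-8·s·t + 2, -4·s^2 + 3]].
At the point, J = [[22.750, 15.000], [-22.000, -13.000]] (det J = 34.250).
Solving J·Δ = −F gives Δ = (4.255, -8.471).
Then the next iterate is (s, t)₁ = (6.255, -6.971).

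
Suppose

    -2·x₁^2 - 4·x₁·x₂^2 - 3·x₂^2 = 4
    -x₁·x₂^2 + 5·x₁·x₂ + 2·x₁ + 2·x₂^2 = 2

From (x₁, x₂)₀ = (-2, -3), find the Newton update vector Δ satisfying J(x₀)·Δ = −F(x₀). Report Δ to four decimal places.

At (-2, -3): F = (33.0000, 60.0000).
Jacobian J = [[-4·x₁ - 4·x₂^2, -8·x₁·x₂ - 6·x₂], [-x₂^2 + 5·x₂ + 2, -2·x₁·x₂ + 5·x₁ + 4·x₂]].
At the point, J = [[-28.0000, -30.0000], [-22.0000, -34.0000]] (det J = 292.0000).
Solving J·Δ = −F gives Δ = (-2.3219, 3.2671).

(-2.3219, 3.2671)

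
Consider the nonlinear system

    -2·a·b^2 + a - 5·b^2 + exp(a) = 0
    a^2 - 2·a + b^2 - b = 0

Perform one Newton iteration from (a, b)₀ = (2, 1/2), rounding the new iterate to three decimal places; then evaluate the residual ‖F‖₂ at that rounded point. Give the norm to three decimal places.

7.755

At (2, 1/2): F = (7.13906, -0.250).
Jacobian J = [[-2·b^2 + exp(a) + 1, -4·a·b - 10·b], [2·a - 2, 2·b - 1]].
At the point, J = [[7.88906, -9.000], [2.000, 0.000]] (det J = 18.000).
Solving J·Δ = −F gives Δ = (0.125, 0.903).
Then the next iterate is (a, b)₁ = (2.125, 1.403).
Re-evaluating at (2.125, 1.403): F = (-7.70989, 0.83103), so ‖F‖₂ = 7.755.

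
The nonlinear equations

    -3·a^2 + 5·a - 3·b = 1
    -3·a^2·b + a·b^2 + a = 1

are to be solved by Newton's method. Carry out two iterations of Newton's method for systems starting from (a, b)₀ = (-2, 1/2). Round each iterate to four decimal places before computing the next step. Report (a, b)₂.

At (-2, 1/2): F = (-24.5000, -9.5000).
Jacobian J = [[-6·a + 5, -3], [-6·a·b + b^2 + 1, -3·a^2 + 2·a·b]].
At the point, J = [[17.0000, -3.0000], [7.2500, -14.0000]] (det J = -216.2500).
Solving J·Δ = −F gives Δ = (1.4543, 0.0746).
Then the next iterate is (a, b)₁ = (-0.5457, 0.5746).
Round to (-0.5457, 0.5746) and repeat: F = (-6.345665, -2.239199), J = [[8.2742, -3.0000], [3.211520, -1.520484]].
Δ = (0.9948, 0.6285), so (a, b)₂ = (0.4491, 1.2031).

(0.4491, 1.2031)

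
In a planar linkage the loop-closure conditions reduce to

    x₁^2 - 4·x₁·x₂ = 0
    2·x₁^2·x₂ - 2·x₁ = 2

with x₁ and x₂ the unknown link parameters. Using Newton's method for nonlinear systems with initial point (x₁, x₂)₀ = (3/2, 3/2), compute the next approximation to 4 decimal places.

(2.1974, 0.0263)

At (3/2, 3/2): F = (-6.7500, 1.7500).
Jacobian J = [[2·x₁ - 4·x₂, -4·x₁], [4·x₁·x₂ - 2, 2·x₁^2]].
At the point, J = [[-3.0000, -6.0000], [7.0000, 4.5000]] (det J = 28.5000).
Solving J·Δ = −F gives Δ = (0.6974, -1.4737).
Then the next iterate is (x₁, x₂)₁ = (2.1974, 0.0263).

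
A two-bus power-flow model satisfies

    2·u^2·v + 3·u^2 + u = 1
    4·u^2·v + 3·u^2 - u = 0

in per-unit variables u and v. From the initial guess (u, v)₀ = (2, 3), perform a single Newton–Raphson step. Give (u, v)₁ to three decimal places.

(0.933, 3.308)

At (2, 3): F = (37.000, 58.000).
Jacobian J = [[4·u·v + 6·u + 1, 2·u^2], [8·u·v + 6·u - 1, 4·u^2]].
At the point, J = [[37.000, 8.000], [59.000, 16.000]] (det J = 120.000).
Solving J·Δ = −F gives Δ = (-1.067, 0.308).
Then the next iterate is (u, v)₁ = (0.933, 3.308).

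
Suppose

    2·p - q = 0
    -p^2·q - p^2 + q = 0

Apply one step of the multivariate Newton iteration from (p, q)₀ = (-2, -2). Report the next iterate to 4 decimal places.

(-1.2000, -2.4000)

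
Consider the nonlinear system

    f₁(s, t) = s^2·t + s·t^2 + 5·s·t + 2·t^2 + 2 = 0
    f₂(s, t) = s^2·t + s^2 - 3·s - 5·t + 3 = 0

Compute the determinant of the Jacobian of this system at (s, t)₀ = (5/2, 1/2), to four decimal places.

-98.0625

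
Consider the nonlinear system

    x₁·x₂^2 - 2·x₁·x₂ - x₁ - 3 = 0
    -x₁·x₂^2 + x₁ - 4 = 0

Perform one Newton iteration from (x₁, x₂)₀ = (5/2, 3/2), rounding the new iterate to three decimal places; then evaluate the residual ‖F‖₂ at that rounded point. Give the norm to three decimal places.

At (5/2, 3/2): F = (-7.375, -7.125).
Jacobian J = [[x₂^2 - 2·x₂ - 1, 2·x₁·x₂ - 2·x₁], [-x₂^2 + 1, -2·x₁·x₂]].
At the point, J = [[-1.750, 2.500], [-1.250, -7.500]] (det J = 16.250).
Solving J·Δ = −F gives Δ = (-4.500, -0.200).
Then the next iterate is (x₁, x₂)₁ = (-2.000, 1.300).
Re-evaluating at (-2.000, 1.300): F = (0.820, -2.620), so ‖F‖₂ = 2.745.

2.745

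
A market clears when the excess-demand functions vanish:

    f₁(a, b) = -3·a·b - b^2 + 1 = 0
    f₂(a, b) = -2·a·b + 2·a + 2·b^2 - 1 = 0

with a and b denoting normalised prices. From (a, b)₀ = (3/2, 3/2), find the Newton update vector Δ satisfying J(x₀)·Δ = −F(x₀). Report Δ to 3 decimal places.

(-0.429, -0.810)

At (3/2, 3/2): F = (-8.000, 2.000).
Jacobian J = [[-3·b, -3·a - 2·b], [-2·b + 2, -2·a + 4·b]].
At the point, J = [[-4.500, -7.500], [-1.000, 3.000]] (det J = -21.000).
Solving J·Δ = −F gives Δ = (-0.429, -0.810).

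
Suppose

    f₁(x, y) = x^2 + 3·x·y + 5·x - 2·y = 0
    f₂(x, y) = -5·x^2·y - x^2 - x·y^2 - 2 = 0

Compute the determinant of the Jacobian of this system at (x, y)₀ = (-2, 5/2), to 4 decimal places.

J = [[2·x + 3·y + 5, 3·x - 2], [-10·x·y - 2·x - y^2, -5·x^2 - 2·x·y]].
At the point, J = [[8.5000, -8.0000], [47.7500, -10.0000]].
det J = 297.0000.

297.0000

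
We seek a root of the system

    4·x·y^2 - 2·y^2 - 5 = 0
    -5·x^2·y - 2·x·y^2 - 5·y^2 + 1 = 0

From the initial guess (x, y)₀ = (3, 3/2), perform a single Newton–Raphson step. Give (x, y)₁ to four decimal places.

(1.2471, 1.4425)

At (3, 3/2): F = (17.5000, -91.2500).
Jacobian J = [[4·y^2, 8·x·y - 4·y], [-10·x·y - 2·y^2, -5·x^2 - 4·x·y - 10·y]].
At the point, J = [[9.0000, 30.0000], [-49.5000, -78.0000]] (det J = 783.0000).
Solving J·Δ = −F gives Δ = (-1.7529, -0.0575).
Then the next iterate is (x, y)₁ = (1.2471, 1.4425).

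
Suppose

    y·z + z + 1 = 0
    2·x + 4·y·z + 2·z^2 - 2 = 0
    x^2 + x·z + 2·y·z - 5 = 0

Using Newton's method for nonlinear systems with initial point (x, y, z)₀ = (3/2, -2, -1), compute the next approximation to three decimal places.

(3.867, -0.967, -0.033)

At (3/2, -2, -1): F = (2.000, 11.000, -0.250).
Jacobian J = [[0, z, y + 1], [2, 4·z, 4·y + 4·z], [2·x + z, 2·z, x + 2·y]].
At the point, J = [[0.000, -1.000, -1.000], [2.000, -4.000, -12.000], [2.000, -2.000, -2.500]] (det J = 15.000).
Solving J·Δ = −F gives Δ = (2.367, 1.033, 0.967).
Then the next iterate is (x, y, z)₁ = (3.867, -0.967, -0.033).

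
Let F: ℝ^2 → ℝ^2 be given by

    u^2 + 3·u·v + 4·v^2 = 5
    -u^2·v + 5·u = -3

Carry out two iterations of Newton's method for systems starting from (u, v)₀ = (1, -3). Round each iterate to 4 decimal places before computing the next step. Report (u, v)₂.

(-0.5482, -0.9819)

At (1, -3): F = (23.0000, 11.0000).
Jacobian J = [[2·u + 3·v, 3·u + 8·v], [-2·u·v + 5, -u^2]].
At the point, J = [[-7.0000, -21.0000], [11.0000, -1.0000]] (det J = 238.0000).
Solving J·Δ = −F gives Δ = (-0.8739, 1.3866).
Then the next iterate is (u, v)₁ = (0.1261, -1.6134).
Round to (0.1261, -1.6134) and repeat: F = (4.817790, 3.656155), J = [[-4.5880, -12.5289], [5.406899, -0.015901]].
Δ = (-0.6743, 0.6315), so (u, v)₂ = (-0.5482, -0.9819).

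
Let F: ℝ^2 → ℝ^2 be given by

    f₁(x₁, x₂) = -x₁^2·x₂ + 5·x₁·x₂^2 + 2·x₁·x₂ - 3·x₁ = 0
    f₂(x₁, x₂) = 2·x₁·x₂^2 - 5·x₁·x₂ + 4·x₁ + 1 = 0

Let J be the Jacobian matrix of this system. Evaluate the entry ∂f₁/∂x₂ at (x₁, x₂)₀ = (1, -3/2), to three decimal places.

∂f₁/∂x₂ = -x₁^2 + 10·x₁·x₂ + 2·x₁.
At (1, -3/2) this is -14.000.

-14.000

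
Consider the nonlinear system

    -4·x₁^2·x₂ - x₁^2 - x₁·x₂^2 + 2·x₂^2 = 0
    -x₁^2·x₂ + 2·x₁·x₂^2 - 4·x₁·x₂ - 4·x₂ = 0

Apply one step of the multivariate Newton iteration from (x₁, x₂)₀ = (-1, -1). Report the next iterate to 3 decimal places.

At (-1, -1): F = (6.000, -1.000).
Jacobian J = [[-8·x₁·x₂ - 2·x₁ - x₂^2, -4·x₁^2 - 2·x₁·x₂ + 4·x₂], [-2·x₁·x₂ + 2·x₂^2 - 4·x₂, -x₁^2 + 4·x₁·x₂ - 4·x₁ - 4]].
At the point, J = [[-7.000, -10.000], [4.000, 3.000]] (det J = 19.000).
Solving J·Δ = −F gives Δ = (-0.421, 0.895).
Then the next iterate is (x₁, x₂)₁ = (-1.421, -0.105).

(-1.421, -0.105)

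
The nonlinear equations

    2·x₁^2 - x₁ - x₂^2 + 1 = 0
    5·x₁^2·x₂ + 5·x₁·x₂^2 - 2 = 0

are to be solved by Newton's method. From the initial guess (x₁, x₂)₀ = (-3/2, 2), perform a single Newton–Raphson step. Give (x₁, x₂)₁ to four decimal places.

(-0.4671, 0.9425)

At (-3/2, 2): F = (3.0000, -9.5000).
Jacobian J = [[4·x₁ - 1, -2·x₂], [10·x₁·x₂ + 5·x₂^2, 5·x₁^2 + 10·x₁·x₂]].
At the point, J = [[-7.0000, -4.0000], [-10.0000, -18.7500]] (det J = 91.2500).
Solving J·Δ = −F gives Δ = (1.0329, -1.0575).
Then the next iterate is (x₁, x₂)₁ = (-0.4671, 0.9425).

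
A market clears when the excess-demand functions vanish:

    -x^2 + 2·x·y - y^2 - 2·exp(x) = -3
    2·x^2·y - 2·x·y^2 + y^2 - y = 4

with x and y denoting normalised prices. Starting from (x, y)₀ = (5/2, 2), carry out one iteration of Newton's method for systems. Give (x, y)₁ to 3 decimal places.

At (5/2, 2): F = (-21.61499, 3.000).
Jacobian J = [[-2·x + 2·y - 2·exp(x), 2·x - 2·y], [4·x·y - 2·y^2, 2·x^2 - 4·x·y + 2·y - 1]].
At the point, J = [[-25.36499, 1.000], [12.000, -4.500]] (det J = 102.14245).
Solving J·Δ = −F gives Δ = (-0.923, -1.794).
Then the next iterate is (x, y)₁ = (1.577, 0.206).

(1.577, 0.206)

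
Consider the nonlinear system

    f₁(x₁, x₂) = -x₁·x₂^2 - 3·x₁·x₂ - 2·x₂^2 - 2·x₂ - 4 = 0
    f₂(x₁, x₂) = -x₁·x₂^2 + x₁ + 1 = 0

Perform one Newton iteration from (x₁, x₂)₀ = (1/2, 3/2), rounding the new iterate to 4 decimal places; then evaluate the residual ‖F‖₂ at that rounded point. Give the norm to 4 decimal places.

157.5751

At (1/2, 3/2): F = (-14.8750, 0.3750).
Jacobian J = [[-x₂^2 - 3·x₂, -2·x₁·x₂ - 3·x₁ - 4·x₂ - 2], [-x₂^2 + 1, -2·x₁·x₂]].
At the point, J = [[-6.7500, -11.0000], [-1.2500, -1.5000]] (det J = -3.6250).
Solving J·Δ = −F gives Δ = (7.2931, -5.8276).
Then the next iterate is (x₁, x₂)₁ = (7.7931, -4.3276).
Re-evaluating at (7.7931, -4.3276): F = (-77.574911, -137.157026), so ‖F‖₂ = 157.5751.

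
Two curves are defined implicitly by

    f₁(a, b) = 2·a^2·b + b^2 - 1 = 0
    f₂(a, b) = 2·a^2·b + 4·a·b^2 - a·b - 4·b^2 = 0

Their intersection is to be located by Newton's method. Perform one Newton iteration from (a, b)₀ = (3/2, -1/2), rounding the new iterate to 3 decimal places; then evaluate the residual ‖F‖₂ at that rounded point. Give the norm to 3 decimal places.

At (3/2, -1/2): F = (-3.000, -1.000).
Jacobian J = [[4·a·b, 2·a^2 + 2·b], [4·a·b + 4·b^2 - b, 2·a^2 + 8·a·b - a - 8·b]].
At the point, J = [[-3.000, 3.500], [-1.500, 1.000]] (det J = 2.250).
Solving J·Δ = −F gives Δ = (-0.222, 0.667).
Then the next iterate is (a, b)₁ = (1.278, 0.167).
Re-evaluating at (1.278, 0.167): F = (-0.42659, 0.36310), so ‖F‖₂ = 0.560.

0.560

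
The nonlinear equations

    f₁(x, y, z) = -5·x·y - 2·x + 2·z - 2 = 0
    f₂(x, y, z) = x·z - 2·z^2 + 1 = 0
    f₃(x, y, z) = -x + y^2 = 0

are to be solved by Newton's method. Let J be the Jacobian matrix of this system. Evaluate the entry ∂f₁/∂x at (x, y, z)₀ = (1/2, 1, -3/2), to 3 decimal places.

∂f₁/∂x = -5·y - 2.
At (1/2, 1, -3/2) this is -7.000.

-7.000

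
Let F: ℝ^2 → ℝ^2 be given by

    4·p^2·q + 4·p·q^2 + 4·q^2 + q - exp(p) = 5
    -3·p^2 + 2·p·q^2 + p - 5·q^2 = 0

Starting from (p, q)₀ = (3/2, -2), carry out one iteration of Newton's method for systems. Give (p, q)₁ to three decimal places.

At (3/2, -2): F = (10.51831, -13.250).
Jacobian J = [[8·p·q + 4·q^2 - exp(p), 4·p^2 + 8·p·q + 8·q + 1], [-6·p + 2·q^2 + 1, 4·p·q - 10·q]].
At the point, J = [[-12.48169, -30.000], [0.000, 8.000]] (det J = -99.85351).
Solving J·Δ = −F gives Δ = (-3.138, 1.656).
Then the next iterate is (p, q)₁ = (-1.638, -0.344).

(-1.638, -0.344)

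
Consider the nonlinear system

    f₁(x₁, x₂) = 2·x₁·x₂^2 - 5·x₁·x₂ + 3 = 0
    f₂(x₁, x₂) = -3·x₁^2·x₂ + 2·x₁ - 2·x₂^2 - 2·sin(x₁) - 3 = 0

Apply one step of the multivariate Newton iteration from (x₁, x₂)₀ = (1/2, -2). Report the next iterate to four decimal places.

(0.3509, -0.5669)

At (1/2, -2): F = (12.0000, -9.458851).
Jacobian J = [[2·x₂^2 - 5·x₂, 4·x₁·x₂ - 5·x₁], [-6·x₁·x₂ - 2·cos(x₁) + 2, -3·x₁^2 - 4·x₂]].
At the point, J = [[18.0000, -6.5000], [6.244835, 7.2500]] (det J = 171.091427).
Solving J·Δ = −F gives Δ = (-0.1491, 1.4331).
Then the next iterate is (x₁, x₂)₁ = (0.3509, -0.5669).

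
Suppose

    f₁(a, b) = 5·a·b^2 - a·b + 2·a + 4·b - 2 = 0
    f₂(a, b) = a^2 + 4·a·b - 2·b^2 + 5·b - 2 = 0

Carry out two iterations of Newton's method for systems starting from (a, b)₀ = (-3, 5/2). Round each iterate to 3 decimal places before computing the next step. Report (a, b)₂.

(-2.122, 0.634)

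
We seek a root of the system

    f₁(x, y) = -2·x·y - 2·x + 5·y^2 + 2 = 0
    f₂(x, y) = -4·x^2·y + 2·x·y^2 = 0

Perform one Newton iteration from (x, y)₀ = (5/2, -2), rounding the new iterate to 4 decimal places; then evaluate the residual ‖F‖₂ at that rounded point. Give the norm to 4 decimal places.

At (5/2, -2): F = (27.0000, 70.0000).
Jacobian J = [[-2·y - 2, -2·x + 10·y], [-8·x·y + 2·y^2, -4·x^2 + 4·x·y]].
At the point, J = [[2.0000, -25.0000], [48.0000, -45.0000]] (det J = 1110.0000).
Solving J·Δ = −F gives Δ = (-0.4820, 1.0414).
Then the next iterate is (x, y)₁ = (2.0180, -0.9586).
Re-evaluating at (2.0180, -0.9586): F = (6.427479, 19.323656), so ‖F‖₂ = 20.3646.

20.3646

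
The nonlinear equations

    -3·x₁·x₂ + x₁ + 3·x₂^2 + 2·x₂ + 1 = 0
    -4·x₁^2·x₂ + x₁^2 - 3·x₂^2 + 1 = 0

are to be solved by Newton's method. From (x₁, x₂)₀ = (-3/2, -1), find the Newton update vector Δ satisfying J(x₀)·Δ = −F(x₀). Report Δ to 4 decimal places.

(1.6389, -5.1111)

At (-3/2, -1): F = (-4.0000, 9.2500).
Jacobian J = [[-3·x₂ + 1, -3·x₁ + 6·x₂ + 2], [-8·x₁·x₂ + 2·x₁, -4·x₁^2 - 6·x₂]].
At the point, J = [[4.0000, 0.5000], [-15.0000, -3.0000]] (det J = -4.5000).
Solving J·Δ = −F gives Δ = (1.6389, -5.1111).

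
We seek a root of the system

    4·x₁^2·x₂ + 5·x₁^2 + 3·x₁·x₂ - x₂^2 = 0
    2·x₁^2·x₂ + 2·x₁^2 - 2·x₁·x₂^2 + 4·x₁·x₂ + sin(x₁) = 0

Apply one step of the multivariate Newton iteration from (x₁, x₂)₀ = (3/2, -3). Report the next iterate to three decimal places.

(-0.014, -3.367)

At (3/2, -3): F = (-38.250, -53.00251).
Jacobian J = [[8·x₁·x₂ + 10·x₁ + 3·x₂, 4·x₁^2 + 3·x₁ - 2·x₂], [4·x₁·x₂ + 4·x₁ - 2·x₂^2 + 4·x₂ + cos(x₁), 2·x₁^2 - 4·x₁·x₂ + 4·x₁]].
At the point, J = [[-30.000, 19.500], [-41.92926, 28.500]] (det J = -37.37938).
Solving J·Δ = −F gives Δ = (-1.514, -0.367).
Then the next iterate is (x₁, x₂)₁ = (-0.014, -3.367).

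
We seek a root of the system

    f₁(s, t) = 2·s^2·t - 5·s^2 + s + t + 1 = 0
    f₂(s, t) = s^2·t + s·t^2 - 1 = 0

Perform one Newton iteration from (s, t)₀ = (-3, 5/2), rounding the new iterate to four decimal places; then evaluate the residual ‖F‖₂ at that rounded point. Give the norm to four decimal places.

0.3480

At (-3, 5/2): F = (0.5000, 2.7500).
Jacobian J = [[4·s·t - 10·s + 1, 2·s^2 + 1], [2·s·t + t^2, s^2 + 2·s·t]].
At the point, J = [[1.0000, 19.0000], [-8.7500, -6.0000]] (det J = 160.2500).
Solving J·Δ = −F gives Δ = (0.3448, -0.0445).
Then the next iterate is (s, t)₁ = (-2.6552, 2.4555).
Re-evaluating at (-2.6552, 2.4555): F = (0.172842, 0.302013), so ‖F‖₂ = 0.3480.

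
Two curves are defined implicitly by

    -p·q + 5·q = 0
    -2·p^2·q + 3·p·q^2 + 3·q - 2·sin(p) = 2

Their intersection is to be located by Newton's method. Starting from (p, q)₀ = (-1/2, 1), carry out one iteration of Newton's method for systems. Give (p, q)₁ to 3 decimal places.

(-0.645, -0.026)

At (-1/2, 1): F = (5.500, -0.04115).
Jacobian J = [[-q, -p + 5], [-4·p·q + 3·q^2 - 2·cos(p), -2·p^2 + 6·p·q + 3]].
At the point, J = [[-1.000, 5.500], [3.24483, -0.500]] (det J = -17.34659).
Solving J·Δ = −F gives Δ = (-0.145, -1.026).
Then the next iterate is (p, q)₁ = (-0.645, -0.026).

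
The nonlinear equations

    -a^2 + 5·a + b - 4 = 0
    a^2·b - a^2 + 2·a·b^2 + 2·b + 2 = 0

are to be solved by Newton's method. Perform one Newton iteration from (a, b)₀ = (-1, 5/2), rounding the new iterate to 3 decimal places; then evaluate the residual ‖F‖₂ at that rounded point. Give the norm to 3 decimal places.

7.823

At (-1, 5/2): F = (-7.500, -4.000).
Jacobian J = [[-2·a + 5, 1], [2·a·b - 2·a + 2·b^2, a^2 + 4·a·b + 2]].
At the point, J = [[7.000, 1.000], [9.500, -7.000]] (det J = -58.500).
Solving J·Δ = −F gives Δ = (0.966, 0.739).
Then the next iterate is (a, b)₁ = (-0.034, 3.239).
Re-evaluating at (-0.034, 3.239): F = (-0.93216, 7.76719), so ‖F‖₂ = 7.823.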